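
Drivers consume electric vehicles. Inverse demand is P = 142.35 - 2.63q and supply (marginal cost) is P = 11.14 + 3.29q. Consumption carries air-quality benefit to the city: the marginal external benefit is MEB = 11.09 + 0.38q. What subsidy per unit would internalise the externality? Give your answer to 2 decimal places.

Social marginal benefit = demand + MEB = 153.44 - 2.25q.
Set SMB = MC: 153.44 - 2.25q = 11.14 + 3.29q → q* = 25.6859.
The Pigouvian subsidy equals MEB at q*: 11.09 + 0.38×25.6859 = 20.8506.

subsidy = 20.85 per unit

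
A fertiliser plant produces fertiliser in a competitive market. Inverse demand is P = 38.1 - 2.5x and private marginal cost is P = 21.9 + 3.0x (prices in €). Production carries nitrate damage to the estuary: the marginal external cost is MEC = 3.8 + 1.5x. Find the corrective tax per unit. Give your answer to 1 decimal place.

Social marginal cost = private MC + MEC = 25.7 + 4.5x.
Set SMC = demand: 25.7 + 4.5x = 38.1 - 2.5x → x* = 1.7714.
The Pigouvian tax equals MEC at x*: 3.8 + 1.5×1.7714 = 6.4571.

tax = €6.5 per unit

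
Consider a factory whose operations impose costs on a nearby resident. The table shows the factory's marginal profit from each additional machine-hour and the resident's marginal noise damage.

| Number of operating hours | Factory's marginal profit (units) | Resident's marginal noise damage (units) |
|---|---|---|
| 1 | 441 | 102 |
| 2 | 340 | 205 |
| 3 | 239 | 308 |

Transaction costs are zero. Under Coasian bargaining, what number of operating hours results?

2

Bargaining reaches the level where marginal profit last exceeds marginal noise damage.
That holds through level 2 (340 ≥ 205) but not at 3 (239 < 308).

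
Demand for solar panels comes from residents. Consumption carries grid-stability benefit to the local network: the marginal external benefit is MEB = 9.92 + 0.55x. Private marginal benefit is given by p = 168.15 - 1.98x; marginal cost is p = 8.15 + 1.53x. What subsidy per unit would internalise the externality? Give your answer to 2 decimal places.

subsidy = 41.49 per unit

Social marginal benefit = demand + MEB = 178.07 - 1.43x.
Set SMB = MC: 178.07 - 1.43x = 8.15 + 1.53x → x* = 57.4054.
The Pigouvian subsidy equals MEB at x*: 9.92 + 0.55×57.4054 = 41.4930.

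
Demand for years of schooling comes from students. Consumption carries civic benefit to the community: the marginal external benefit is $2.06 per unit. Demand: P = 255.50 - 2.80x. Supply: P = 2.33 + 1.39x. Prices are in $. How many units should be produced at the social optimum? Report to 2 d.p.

x* = 60.91

Social marginal benefit = demand + MEB = 257.56 - 2.80x.
Set SMB = MC: 257.56 - 2.80x = 2.33 + 1.39x → x* = 60.9141.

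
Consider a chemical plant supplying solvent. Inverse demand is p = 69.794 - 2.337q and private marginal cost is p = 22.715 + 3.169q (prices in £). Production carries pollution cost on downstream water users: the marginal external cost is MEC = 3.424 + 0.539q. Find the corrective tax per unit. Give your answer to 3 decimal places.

tax = £7.316 per unit

Social marginal cost = private MC + MEC = 26.139 + 3.708q.
Set SMC = demand: 26.139 + 3.708q = 69.794 - 2.337q → q* = 7.2217.
The Pigouvian tax equals MEC at q*: 3.424 + 0.539×7.2217 = 7.3165.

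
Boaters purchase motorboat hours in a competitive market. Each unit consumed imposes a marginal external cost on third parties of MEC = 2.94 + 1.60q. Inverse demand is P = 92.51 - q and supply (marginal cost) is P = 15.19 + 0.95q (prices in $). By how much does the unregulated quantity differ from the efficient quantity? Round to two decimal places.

18.70 units

Market equilibrium (private): 15.19 + 0.95q = 92.51 - q → q_m = 39.6513.
Social marginal benefit = demand − MEC = 89.57 - 2.60q.
Set SMB = MC: 89.57 - 2.60q = 15.19 + 0.95q → q* = 20.9521.
Gap = |39.6513 − 20.9521| = 18.6992.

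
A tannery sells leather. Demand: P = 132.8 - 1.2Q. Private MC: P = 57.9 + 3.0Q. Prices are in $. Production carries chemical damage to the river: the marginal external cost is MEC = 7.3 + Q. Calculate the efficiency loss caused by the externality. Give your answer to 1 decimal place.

Market equilibrium (private): 57.9 + 3.0Q = 132.8 - 1.2Q → Q_m = 17.8333.
Social marginal cost = private MC + MEC = 65.2 + 4.0Q.
Set SMC = demand: 65.2 + 4.0Q = 132.8 - 1.2Q → Q* = 13.0000.
Height of the DWL triangle at Q_m is SMC(Q_m) − demand(Q_m) = MEC(Q_m) = 25.1333.
DWL = ½ × 4.8333 × 25.1333 = 60.7384.

DWL = $60.7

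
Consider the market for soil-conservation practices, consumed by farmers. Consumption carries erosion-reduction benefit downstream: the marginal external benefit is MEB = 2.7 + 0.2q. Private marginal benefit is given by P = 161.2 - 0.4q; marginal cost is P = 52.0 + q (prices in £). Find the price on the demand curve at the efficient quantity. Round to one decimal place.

P = £123.9

Social marginal benefit = demand + MEB = 163.9 - 0.2q.
Set SMB = MC: 163.9 - 0.2q = 52.0 + q → q* = 93.2500.
Consumer price on the demand curve at q*: 161.2 − 0.4×93.2500 = 123.9000.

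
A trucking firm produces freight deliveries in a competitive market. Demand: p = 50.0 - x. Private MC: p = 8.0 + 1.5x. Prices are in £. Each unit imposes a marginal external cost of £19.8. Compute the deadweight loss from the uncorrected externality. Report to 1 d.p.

Market equilibrium (private): 8.0 + 1.5x = 50.0 - x → x_m = 16.8000.
Social marginal cost = private MC + MEC = 27.8 + 1.5x.
Set SMC = demand: 27.8 + 1.5x = 50.0 - x → x* = 8.8800.
The loss is the area between SMC and demand from x* to x_m; with linear curves that's a triangle of height MEC(x_m).
DWL = ½ × 7.9200 × 19.8000 = 78.4080.

DWL = £78.4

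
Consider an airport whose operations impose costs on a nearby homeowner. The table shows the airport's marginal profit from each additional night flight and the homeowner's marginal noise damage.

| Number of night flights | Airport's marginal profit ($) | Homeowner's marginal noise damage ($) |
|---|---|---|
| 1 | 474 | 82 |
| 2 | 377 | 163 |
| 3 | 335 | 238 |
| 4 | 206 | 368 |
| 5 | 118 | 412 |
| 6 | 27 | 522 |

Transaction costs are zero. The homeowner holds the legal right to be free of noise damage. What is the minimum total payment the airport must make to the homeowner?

$483

Efficient level: marginal profit ≥ marginal noise damage through level 3, so k* = 3.
With the homeowner holding the right, the airport must at least compensate total damage at k*: 82 + 163 + 238 = 483.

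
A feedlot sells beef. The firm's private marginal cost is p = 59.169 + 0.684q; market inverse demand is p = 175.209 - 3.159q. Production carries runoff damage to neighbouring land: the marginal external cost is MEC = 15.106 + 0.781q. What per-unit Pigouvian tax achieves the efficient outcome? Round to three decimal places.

tax = 32.154 per unit

Social marginal cost = private MC + MEC = 74.275 + 1.465q.
Set SMC = demand: 74.275 + 1.465q = 175.209 - 3.159q → q* = 21.8283.
The Pigouvian tax equals MEC at q*: 15.106 + 0.781×21.8283 = 32.1539.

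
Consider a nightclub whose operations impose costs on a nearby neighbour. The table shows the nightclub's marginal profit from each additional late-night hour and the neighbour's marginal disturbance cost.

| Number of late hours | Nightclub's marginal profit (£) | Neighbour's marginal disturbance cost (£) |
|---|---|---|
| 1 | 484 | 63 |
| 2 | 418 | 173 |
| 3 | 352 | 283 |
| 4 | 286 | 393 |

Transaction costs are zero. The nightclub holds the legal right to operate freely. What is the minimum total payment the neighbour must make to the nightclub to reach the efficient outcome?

£286

Left alone the nightclub would choose level 4 (marginal profit stays positive).
Efficient level: k* = 3 (marginal profit ≥ marginal disturbance cost through 3).
The neighbour must at least cover the nightclub's forgone profit from cutting 4→3: 286 = 286.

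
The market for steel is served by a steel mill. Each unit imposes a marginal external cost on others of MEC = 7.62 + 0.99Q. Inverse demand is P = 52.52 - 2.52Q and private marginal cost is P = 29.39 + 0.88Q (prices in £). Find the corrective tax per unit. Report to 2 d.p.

Social marginal cost = private MC + MEC = 37.01 + 1.87Q.
Set SMC = demand: 37.01 + 1.87Q = 52.52 - 2.52Q → Q* = 3.5330.
The Pigouvian tax equals MEC at Q*: 7.62 + 0.99×3.5330 = 11.1177.

tax = £11.12 per unit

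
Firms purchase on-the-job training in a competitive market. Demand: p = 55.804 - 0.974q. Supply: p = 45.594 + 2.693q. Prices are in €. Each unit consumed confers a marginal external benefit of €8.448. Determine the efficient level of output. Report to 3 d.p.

q* = 5.088

Social marginal benefit = demand + MEB = 64.252 - 0.974q.
Set SMB = MC: 64.252 - 0.974q = 45.594 + 2.693q → q* = 5.0881.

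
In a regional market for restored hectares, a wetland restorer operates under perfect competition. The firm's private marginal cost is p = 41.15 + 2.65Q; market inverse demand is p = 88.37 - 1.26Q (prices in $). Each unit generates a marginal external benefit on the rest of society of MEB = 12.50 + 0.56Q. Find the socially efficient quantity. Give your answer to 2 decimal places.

Q* = 17.83

Social marginal cost = private MC − MEB = 28.65 + 2.09Q.
Set SMC = demand: 28.65 + 2.09Q = 88.37 - 1.26Q → Q* = 17.8269.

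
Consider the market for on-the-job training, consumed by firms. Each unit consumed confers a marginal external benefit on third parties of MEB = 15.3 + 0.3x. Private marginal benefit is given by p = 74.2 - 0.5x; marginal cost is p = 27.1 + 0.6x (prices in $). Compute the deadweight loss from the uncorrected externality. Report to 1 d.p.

Market equilibrium (private): 27.1 + 0.6x = 74.2 - 0.5x → x_m = 42.8182.
Social marginal benefit = demand + MEB = 89.5 - 0.2x.
Set SMB = MC: 89.5 - 0.2x = 27.1 + 0.6x → x* = 78.0000.
The welfare-loss triangle has base |x_m − x*| and height MEB(x_m) (the vertical gap between SMB and MC is zero at x* and MEB at x_m).
DWL = ½ × 35.1818 × 28.1455 = 495.1047.

DWL = $495.1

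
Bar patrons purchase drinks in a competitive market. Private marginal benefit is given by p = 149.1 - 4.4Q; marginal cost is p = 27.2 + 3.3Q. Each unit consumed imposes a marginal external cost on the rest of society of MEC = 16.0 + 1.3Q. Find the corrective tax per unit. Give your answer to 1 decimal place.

Social marginal benefit = demand − MEC = 133.1 - 5.7Q.
Set SMB = MC: 133.1 - 5.7Q = 27.2 + 3.3Q → Q* = 11.7667.
The Pigouvian tax equals MEC at Q*: 16.0 + 1.3×11.7667 = 31.2967.

tax = 31.3 per unit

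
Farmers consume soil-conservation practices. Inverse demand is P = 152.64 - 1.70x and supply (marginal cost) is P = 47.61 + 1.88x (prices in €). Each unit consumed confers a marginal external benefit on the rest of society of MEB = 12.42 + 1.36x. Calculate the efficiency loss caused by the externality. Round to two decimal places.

Market equilibrium (private): 47.61 + 1.88x = 152.64 - 1.70x → x_m = 29.3380.
Social marginal benefit = demand + MEB = 165.06 - 0.34x.
Set SMB = MC: 165.06 - 0.34x = 47.61 + 1.88x → x* = 52.9054.
The welfare-loss triangle has base |x_m − x*| and height MEB(x_m) (the vertical gap between SMB and MC is zero at x* and MEB at x_m).
DWL = ½ × 23.5674 × 52.3197 = 616.5196.

DWL = €616.52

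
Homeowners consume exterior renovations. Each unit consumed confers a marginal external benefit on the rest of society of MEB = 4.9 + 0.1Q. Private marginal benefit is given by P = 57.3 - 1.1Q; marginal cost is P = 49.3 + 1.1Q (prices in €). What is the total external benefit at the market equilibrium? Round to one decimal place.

€18.5

Market equilibrium (private): 49.3 + 1.1Q = 57.3 - 1.1Q → Q_m = 3.6364.
Total external benefit = ∫₀^{Q_m} (4.9 + 0.1Q) dQ = 4.9×3.6364 + ½×0.1×3.6364² = 18.4795.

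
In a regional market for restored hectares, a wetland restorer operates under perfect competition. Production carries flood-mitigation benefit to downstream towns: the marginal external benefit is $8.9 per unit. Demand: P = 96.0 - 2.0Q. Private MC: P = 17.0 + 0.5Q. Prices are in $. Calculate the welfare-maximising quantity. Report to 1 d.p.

Q* = 35.2

Social marginal cost = private MC − MEB = 8.1 + 0.5Q.
Set SMC = demand: 8.1 + 0.5Q = 96.0 - 2.0Q → Q* = 35.1600.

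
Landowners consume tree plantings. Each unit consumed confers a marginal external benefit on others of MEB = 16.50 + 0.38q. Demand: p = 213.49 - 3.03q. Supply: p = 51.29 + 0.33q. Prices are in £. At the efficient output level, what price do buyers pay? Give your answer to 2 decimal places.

Social marginal benefit = demand + MEB = 229.99 - 2.65q.
Set SMB = MC: 229.99 - 2.65q = 51.29 + 0.33q → q* = 59.9664.
Consumer price on the demand curve at q*: 213.49 − 3.03×59.9664 = 31.7918.

P = £31.79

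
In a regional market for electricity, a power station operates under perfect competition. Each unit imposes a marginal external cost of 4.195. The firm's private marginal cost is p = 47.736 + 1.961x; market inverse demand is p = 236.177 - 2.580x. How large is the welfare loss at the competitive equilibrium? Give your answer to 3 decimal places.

Market equilibrium (private): 47.736 + 1.961x = 236.177 - 2.580x → x_m = 41.4977.
Social marginal cost = private MC + MEC = 51.931 + 1.961x.
Set SMC = demand: 51.931 + 1.961x = 236.177 - 2.580x → x* = 40.5739.
Height of the DWL triangle at x_m is SMC(x_m) − demand(x_m) = MEC(x_m) = 4.1950.
DWL = ½ × 0.9238 × 4.1950 = 1.9377.

DWL = 1.938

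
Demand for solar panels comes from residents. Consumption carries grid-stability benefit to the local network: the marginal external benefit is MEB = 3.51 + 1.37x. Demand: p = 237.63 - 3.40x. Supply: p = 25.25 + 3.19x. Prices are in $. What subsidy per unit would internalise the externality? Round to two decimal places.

Social marginal benefit = demand + MEB = 241.14 - 2.03x.
Set SMB = MC: 241.14 - 2.03x = 25.25 + 3.19x → x* = 41.3582.
The Pigouvian subsidy equals MEB at x*: 3.51 + 1.37×41.3582 = 60.1707.

subsidy = $60.17 per unit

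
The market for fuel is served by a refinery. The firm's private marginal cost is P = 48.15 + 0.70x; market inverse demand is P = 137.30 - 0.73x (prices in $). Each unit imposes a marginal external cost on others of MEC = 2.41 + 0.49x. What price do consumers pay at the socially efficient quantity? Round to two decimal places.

P = $104.32

Social marginal cost = private MC + MEC = 50.56 + 1.19x.
Set SMC = demand: 50.56 + 1.19x = 137.30 - 0.73x → x* = 45.1771.
Consumer price on the demand curve at x*: 137.30 − 0.73×45.1771 = 104.3207.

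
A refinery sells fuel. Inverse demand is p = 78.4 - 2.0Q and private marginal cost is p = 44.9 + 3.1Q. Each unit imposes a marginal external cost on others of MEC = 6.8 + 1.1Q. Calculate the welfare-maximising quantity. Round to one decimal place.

Q* = 4.3

Social marginal cost = private MC + MEC = 51.7 + 4.2Q.
Set SMC = demand: 51.7 + 4.2Q = 78.4 - 2.0Q → Q* = 4.3065.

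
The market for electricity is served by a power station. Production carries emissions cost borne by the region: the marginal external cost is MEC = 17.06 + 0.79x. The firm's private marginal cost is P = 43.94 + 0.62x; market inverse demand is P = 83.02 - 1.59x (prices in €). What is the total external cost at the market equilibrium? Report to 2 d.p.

€425.19

Market equilibrium (private): 43.94 + 0.62x = 83.02 - 1.59x → x_m = 17.6833.
Total external cost = ∫₀^{x_m} (17.06 + 0.79x) dx = 17.06×17.6833 + ½×0.79×17.6833² = 425.1932.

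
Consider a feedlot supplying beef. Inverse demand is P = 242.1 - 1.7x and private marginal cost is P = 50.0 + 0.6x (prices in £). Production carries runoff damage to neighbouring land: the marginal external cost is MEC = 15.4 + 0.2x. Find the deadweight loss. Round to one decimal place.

DWL = £206.1

Market equilibrium (private): 50.0 + 0.6x = 242.1 - 1.7x → x_m = 83.5217.
Social marginal cost = private MC + MEC = 65.4 + 0.8x.
Set SMC = demand: 65.4 + 0.8x = 242.1 - 1.7x → x* = 70.6800.
The loss is the area between SMC and demand from x* to x_m; with linear curves that's a triangle of height MEC(x_m).
DWL = ½ × 12.8417 × 32.1043 = 206.1369.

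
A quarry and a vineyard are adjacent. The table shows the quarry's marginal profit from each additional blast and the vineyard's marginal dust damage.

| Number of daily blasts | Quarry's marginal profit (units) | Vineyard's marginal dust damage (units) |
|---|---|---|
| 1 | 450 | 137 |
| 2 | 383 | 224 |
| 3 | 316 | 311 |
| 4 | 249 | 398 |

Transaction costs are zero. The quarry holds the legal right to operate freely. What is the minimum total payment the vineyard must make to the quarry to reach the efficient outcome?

Left alone the quarry would choose level 4 (marginal profit stays positive).
Efficient level: k* = 3 (marginal profit ≥ marginal dust damage through 3).
The vineyard must at least cover the quarry's forgone profit from cutting 4→3: 249 = 249.

249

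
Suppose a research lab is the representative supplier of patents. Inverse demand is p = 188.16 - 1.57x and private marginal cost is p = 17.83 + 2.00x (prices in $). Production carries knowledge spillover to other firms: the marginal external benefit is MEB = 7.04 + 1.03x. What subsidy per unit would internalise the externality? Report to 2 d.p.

Social marginal cost = private MC − MEB = 10.79 + 0.97x.
Set SMC = demand: 10.79 + 0.97x = 188.16 - 1.57x → x* = 69.8307.
The Pigouvian subsidy equals MEB at x*: 7.04 + 1.03×69.8307 = 78.9656.

subsidy = $78.97 per unit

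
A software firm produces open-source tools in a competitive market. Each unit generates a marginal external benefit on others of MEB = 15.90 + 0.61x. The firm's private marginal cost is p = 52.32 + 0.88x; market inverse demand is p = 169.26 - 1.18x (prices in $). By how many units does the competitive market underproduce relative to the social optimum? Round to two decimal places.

Market equilibrium (private): 52.32 + 0.88x = 169.26 - 1.18x → x_m = 56.7670.
Social marginal cost = private MC − MEB = 36.42 + 0.27x.
Set SMC = demand: 36.42 + 0.27x = 169.26 - 1.18x → x* = 91.6138.
Gap = |56.7670 − 91.6138| = 34.8468.

34.85 units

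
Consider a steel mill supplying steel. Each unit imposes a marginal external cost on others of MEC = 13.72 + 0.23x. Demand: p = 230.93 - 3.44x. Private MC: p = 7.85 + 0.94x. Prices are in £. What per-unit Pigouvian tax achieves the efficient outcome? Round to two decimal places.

tax = £24.17 per unit

Social marginal cost = private MC + MEC = 21.57 + 1.17x.
Set SMC = demand: 21.57 + 1.17x = 230.93 - 3.44x → x* = 45.4143.
The Pigouvian tax equals MEC at x*: 13.72 + 0.23×45.4143 = 24.1653.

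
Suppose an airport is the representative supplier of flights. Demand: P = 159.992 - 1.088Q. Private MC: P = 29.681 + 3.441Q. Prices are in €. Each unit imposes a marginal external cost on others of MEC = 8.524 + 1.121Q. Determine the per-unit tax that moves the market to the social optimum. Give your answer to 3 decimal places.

tax = €32.687 per unit

Social marginal cost = private MC + MEC = 38.205 + 4.562Q.
Set SMC = demand: 38.205 + 4.562Q = 159.992 - 1.088Q → Q* = 21.5552.
The Pigouvian tax equals MEC at Q*: 8.524 + 1.121×21.5552 = 32.6874.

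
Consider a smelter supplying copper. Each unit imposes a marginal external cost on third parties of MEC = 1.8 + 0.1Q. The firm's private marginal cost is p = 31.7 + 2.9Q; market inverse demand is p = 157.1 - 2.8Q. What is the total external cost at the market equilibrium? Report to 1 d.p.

Market equilibrium (private): 31.7 + 2.9Q = 157.1 - 2.8Q → Q_m = 22.0000.
Total external cost = ∫₀^{Q_m} (1.8 + 0.1Q) dQ = 1.8×22.0000 + ½×0.1×22.0000² = 63.8000.

63.8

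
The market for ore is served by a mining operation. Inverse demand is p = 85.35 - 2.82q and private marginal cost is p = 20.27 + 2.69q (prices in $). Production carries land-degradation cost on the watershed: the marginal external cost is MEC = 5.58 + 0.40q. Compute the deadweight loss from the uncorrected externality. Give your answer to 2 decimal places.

Market equilibrium (private): 20.27 + 2.69q = 85.35 - 2.82q → q_m = 11.8113.
Social marginal cost = private MC + MEC = 25.85 + 3.09q.
Set SMC = demand: 25.85 + 3.09q = 85.35 - 2.82q → q* = 10.0677.
Between q* and q_m the wedge SMC − demand runs linearly from 0 to MEC(q_m), so the loss is a triangle.
DWL = ½ × 1.7436 × 10.3045 = 8.9835.

DWL = $8.98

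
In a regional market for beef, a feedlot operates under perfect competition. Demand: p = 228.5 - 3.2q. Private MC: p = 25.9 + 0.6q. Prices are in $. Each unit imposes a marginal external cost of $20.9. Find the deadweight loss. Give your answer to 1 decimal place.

DWL = $57.5

Market equilibrium (private): 25.9 + 0.6q = 228.5 - 3.2q → q_m = 53.3158.
Social marginal cost = private MC + MEC = 46.8 + 0.6q.
Set SMC = demand: 46.8 + 0.6q = 228.5 - 3.2q → q* = 47.8158.
Between q* and q_m the wedge SMC − demand runs linearly from 0 to MEC(q_m), so the loss is a triangle.
DWL = ½ × 5.5000 × 20.9000 = 57.4750.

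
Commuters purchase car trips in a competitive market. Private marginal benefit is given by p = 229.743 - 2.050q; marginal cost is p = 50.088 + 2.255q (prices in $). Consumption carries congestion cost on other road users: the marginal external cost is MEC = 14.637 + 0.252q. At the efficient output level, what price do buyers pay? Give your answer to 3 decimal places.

P = $155.508

Social marginal benefit = demand − MEC = 215.106 - 2.302q.
Set SMB = MC: 215.106 - 2.302q = 50.088 + 2.255q → q* = 36.2120.
Consumer price on the demand curve at q*: 229.743 − 2.050×36.2120 = 155.5084.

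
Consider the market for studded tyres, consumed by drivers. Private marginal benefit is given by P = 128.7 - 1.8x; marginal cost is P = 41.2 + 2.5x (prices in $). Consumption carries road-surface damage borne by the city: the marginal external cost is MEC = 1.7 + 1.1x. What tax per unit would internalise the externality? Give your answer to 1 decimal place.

Social marginal benefit = demand − MEC = 127.0 - 2.9x.
Set SMB = MC: 127.0 - 2.9x = 41.2 + 2.5x → x* = 15.8889.
The Pigouvian tax equals MEC at x*: 1.7 + 1.1×15.8889 = 19.1778.

tax = $19.2 per unit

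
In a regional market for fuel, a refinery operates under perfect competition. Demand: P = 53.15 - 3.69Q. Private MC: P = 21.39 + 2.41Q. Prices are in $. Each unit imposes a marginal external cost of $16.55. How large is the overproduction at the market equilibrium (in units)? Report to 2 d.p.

Market equilibrium (private): 21.39 + 2.41Q = 53.15 - 3.69Q → Q_m = 5.2066.
Social marginal cost = private MC + MEC = 37.94 + 2.41Q.
Set SMC = demand: 37.94 + 2.41Q = 53.15 - 3.69Q → Q* = 2.4934.
Gap = |5.2066 − 2.4934| = 2.7132.

2.71 units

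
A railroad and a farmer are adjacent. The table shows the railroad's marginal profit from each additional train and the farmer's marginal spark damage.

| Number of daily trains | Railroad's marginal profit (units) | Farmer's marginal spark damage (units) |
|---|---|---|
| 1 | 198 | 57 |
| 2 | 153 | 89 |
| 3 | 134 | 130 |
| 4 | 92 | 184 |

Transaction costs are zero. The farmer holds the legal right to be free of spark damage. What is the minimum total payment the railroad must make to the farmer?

Efficient level: marginal profit ≥ marginal spark damage through level 3, so k* = 3.
With the farmer holding the right, the railroad must at least compensate total damage at k*: 57 + 89 + 130 = 276.

276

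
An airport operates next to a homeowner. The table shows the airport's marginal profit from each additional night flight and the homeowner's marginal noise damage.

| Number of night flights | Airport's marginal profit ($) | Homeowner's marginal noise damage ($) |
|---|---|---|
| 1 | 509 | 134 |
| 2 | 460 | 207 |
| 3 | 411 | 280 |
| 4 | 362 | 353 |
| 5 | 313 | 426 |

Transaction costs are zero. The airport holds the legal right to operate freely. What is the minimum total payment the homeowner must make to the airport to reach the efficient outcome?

Left alone the airport would choose level 5 (marginal profit stays positive).
Efficient level: k* = 4 (marginal profit ≥ marginal noise damage through 4).
The homeowner must at least cover the airport's forgone profit from cutting 5→4: 313 = 313.

$313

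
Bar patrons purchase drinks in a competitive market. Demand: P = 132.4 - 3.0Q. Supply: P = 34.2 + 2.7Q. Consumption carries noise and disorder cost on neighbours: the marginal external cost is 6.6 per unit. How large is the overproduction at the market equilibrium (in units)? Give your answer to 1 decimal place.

1.2 units

Market equilibrium (private): 34.2 + 2.7Q = 132.4 - 3.0Q → Q_m = 17.2281.
Social marginal benefit = demand − MEC = 125.8 - 3.0Q.
Set SMB = MC: 125.8 - 3.0Q = 34.2 + 2.7Q → Q* = 16.0702.
Gap = |17.2281 − 16.0702| = 1.1579.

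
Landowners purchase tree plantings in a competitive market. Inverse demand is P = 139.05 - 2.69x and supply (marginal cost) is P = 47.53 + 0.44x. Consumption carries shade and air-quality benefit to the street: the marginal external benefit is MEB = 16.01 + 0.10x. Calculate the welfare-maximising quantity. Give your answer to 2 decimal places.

Social marginal benefit = demand + MEB = 155.06 - 2.59x.
Set SMB = MC: 155.06 - 2.59x = 47.53 + 0.44x → x* = 35.4884.

x* = 35.49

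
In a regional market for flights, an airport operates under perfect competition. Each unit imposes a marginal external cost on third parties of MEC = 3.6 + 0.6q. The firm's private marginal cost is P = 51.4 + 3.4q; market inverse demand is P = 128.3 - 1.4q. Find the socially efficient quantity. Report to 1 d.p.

q* = 13.6

Social marginal cost = private MC + MEC = 55.0 + 4.0q.
Set SMC = demand: 55.0 + 4.0q = 128.3 - 1.4q → q* = 13.5741.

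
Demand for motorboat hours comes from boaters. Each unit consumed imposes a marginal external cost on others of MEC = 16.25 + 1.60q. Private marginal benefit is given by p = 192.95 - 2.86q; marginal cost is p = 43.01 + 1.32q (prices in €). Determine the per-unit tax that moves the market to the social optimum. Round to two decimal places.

Social marginal benefit = demand − MEC = 176.70 - 4.46q.
Set SMB = MC: 176.70 - 4.46q = 43.01 + 1.32q → q* = 23.1298.
The Pigouvian tax equals MEC at q*: 16.25 + 1.60×23.1298 = 53.2577.

tax = €53.26 per unit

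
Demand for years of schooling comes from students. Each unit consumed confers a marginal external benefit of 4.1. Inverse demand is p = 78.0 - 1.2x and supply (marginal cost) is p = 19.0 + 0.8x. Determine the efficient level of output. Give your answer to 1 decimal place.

x* = 31.6

Social marginal benefit = demand + MEB = 82.1 - 1.2x.
Set SMB = MC: 82.1 - 1.2x = 19.0 + 0.8x → x* = 31.5500.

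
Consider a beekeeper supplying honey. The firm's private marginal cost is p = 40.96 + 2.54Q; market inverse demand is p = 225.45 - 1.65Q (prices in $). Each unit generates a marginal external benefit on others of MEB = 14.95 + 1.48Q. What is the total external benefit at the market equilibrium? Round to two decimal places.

$2092.92

Market equilibrium (private): 40.96 + 2.54Q = 225.45 - 1.65Q → Q_m = 44.0310.
Total external benefit = ∫₀^{Q_m} (14.95 + 1.48Q) dQ = 14.95×44.0310 + ½×1.48×44.0310² = 2092.9229.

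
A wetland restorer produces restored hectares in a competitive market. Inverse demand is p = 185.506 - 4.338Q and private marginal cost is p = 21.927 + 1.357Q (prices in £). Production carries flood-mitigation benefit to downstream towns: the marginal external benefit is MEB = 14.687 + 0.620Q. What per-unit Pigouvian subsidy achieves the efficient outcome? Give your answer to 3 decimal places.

Social marginal cost = private MC − MEB = 7.240 + 0.737Q.
Set SMC = demand: 7.240 + 0.737Q = 185.506 - 4.338Q → Q* = 35.1263.
The Pigouvian subsidy equals MEB at Q*: 14.687 + 0.620×35.1263 = 36.4653.

subsidy = £36.465 per unit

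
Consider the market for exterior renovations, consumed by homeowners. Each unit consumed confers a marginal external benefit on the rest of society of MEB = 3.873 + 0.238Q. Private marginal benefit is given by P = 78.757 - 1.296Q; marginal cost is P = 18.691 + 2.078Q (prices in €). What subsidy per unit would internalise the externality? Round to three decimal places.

subsidy = €8.726 per unit

Social marginal benefit = demand + MEB = 82.630 - 1.058Q.
Set SMB = MC: 82.630 - 1.058Q = 18.691 + 2.078Q → Q* = 20.3887.
The Pigouvian subsidy equals MEB at Q*: 3.873 + 0.238×20.3887 = 8.7255.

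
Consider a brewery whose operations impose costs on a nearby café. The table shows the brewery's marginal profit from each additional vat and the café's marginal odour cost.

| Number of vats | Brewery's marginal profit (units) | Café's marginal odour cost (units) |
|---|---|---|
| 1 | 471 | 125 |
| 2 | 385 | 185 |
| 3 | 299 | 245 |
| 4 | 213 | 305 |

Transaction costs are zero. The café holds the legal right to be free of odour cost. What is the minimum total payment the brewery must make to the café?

555

Efficient level: marginal profit ≥ marginal odour cost through level 3, so k* = 3.
With the café holding the right, the brewery must at least compensate total damage at k*: 125 + 185 + 245 = 555.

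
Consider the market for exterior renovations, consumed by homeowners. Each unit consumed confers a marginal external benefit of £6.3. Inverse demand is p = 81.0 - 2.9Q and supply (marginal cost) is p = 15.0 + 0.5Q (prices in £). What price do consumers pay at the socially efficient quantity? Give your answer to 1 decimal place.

Social marginal benefit = demand + MEB = 87.3 - 2.9Q.
Set SMB = MC: 87.3 - 2.9Q = 15.0 + 0.5Q → Q* = 21.2647.
Consumer price on the demand curve at Q*: 81.0 − 2.9×21.2647 = 19.3324.

P = £19.3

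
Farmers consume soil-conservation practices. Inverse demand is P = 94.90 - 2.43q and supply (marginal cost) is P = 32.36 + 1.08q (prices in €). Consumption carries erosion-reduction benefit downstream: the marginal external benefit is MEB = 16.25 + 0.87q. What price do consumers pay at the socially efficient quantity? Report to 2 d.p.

P = €22.38

Social marginal benefit = demand + MEB = 111.15 - 1.56q.
Set SMB = MC: 111.15 - 1.56q = 32.36 + 1.08q → q* = 29.8447.
Consumer price on the demand curve at q*: 94.90 − 2.43×29.8447 = 22.3774.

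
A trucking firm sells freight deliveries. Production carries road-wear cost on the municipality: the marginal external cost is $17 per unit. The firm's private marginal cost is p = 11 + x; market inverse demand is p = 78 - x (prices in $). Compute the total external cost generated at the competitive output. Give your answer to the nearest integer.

$570

Market equilibrium (private): 11 + x = 78 - x → x_m = 33.5000.
Total external cost = MEC × x_m = 17 × 33.5000 = 569.5000.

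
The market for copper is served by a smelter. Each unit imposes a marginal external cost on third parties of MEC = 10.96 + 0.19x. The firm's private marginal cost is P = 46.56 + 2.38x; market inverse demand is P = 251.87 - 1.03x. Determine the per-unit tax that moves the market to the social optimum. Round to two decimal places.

Social marginal cost = private MC + MEC = 57.52 + 2.57x.
Set SMC = demand: 57.52 + 2.57x = 251.87 - 1.03x → x* = 53.9861.
The Pigouvian tax equals MEC at x*: 10.96 + 0.19×53.9861 = 21.2174.

tax = 21.22 per unit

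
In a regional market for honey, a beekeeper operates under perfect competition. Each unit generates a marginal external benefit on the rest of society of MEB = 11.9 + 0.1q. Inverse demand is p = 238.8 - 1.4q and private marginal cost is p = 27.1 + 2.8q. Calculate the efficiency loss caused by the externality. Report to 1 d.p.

Market equilibrium (private): 27.1 + 2.8q = 238.8 - 1.4q → q_m = 50.4048.
Social marginal cost = private MC − MEB = 15.2 + 2.7q.
Set SMC = demand: 15.2 + 2.7q = 238.8 - 1.4q → q* = 54.5366.
The welfare-loss triangle has base |q_m − q*| and height MEB(q_m) (the vertical gap between SMC and demand is zero at q* and MEB at q_m).
DWL = ½ × 4.1318 × 16.9405 = 34.9974.

DWL = 35.0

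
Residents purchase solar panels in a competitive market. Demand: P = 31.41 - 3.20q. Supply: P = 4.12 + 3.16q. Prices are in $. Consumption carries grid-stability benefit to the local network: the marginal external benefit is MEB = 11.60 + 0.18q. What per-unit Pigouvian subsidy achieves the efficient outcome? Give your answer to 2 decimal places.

Social marginal benefit = demand + MEB = 43.01 - 3.02q.
Set SMB = MC: 43.01 - 3.02q = 4.12 + 3.16q → q* = 6.2929.
The Pigouvian subsidy equals MEB at q*: 11.60 + 0.18×6.2929 = 12.7327.

subsidy = $12.73 per unit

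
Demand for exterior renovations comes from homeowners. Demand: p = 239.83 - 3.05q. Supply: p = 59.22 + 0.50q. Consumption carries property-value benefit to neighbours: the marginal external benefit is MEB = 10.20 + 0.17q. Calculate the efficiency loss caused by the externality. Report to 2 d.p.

DWL = 52.56

Market equilibrium (private): 59.22 + 0.50q = 239.83 - 3.05q → q_m = 50.8761.
Social marginal benefit = demand + MEB = 250.03 - 2.88q.
Set SMB = MC: 250.03 - 2.88q = 59.22 + 0.50q → q* = 56.4527.
Between q* and q_m the wedge SMB − MC runs linearly from 0 to MEB(q_m), so the loss is a triangle.
DWL = ½ × 5.5766 × 18.8489 = 52.5564.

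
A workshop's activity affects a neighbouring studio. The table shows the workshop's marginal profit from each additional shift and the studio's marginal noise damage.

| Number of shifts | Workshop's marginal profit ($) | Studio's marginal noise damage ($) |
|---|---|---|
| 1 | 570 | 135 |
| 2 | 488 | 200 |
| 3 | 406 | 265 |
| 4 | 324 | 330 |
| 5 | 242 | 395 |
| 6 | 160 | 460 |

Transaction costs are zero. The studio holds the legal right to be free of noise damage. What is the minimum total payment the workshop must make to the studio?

$600

Efficient level: marginal profit ≥ marginal noise damage through level 3, so k* = 3.
With the studio holding the right, the workshop must at least compensate total damage at k*: 135 + 200 + 265 = 600.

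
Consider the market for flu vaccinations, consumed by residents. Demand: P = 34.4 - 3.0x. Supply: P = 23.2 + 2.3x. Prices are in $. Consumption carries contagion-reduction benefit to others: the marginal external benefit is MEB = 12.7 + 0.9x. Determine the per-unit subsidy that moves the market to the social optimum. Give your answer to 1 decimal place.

Social marginal benefit = demand + MEB = 47.1 - 2.1x.
Set SMB = MC: 47.1 - 2.1x = 23.2 + 2.3x → x* = 5.4318.
The Pigouvian subsidy equals MEB at x*: 12.7 + 0.9×5.4318 = 17.5886.

subsidy = $17.6 per unit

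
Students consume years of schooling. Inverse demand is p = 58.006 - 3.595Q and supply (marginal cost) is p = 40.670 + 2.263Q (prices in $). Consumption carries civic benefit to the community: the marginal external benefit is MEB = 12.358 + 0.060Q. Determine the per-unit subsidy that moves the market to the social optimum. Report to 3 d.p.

subsidy = $12.665 per unit

Social marginal benefit = demand + MEB = 70.364 - 3.535Q.
Set SMB = MC: 70.364 - 3.535Q = 40.670 + 2.263Q → Q* = 5.1214.
The Pigouvian subsidy equals MEB at Q*: 12.358 + 0.060×5.1214 = 12.6653.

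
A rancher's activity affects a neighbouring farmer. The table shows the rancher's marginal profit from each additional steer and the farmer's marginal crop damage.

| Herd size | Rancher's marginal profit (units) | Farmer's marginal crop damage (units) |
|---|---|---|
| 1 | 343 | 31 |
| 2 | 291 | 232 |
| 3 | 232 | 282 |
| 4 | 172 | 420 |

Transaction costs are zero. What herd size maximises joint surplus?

Bargaining reaches the level where marginal profit last exceeds marginal crop damage.
That holds through level 2 (291 ≥ 232) but not at 3 (232 < 282).

2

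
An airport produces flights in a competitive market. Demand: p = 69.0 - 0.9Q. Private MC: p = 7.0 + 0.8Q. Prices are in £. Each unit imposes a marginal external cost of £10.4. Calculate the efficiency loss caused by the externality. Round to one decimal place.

DWL = £31.8

Market equilibrium (private): 7.0 + 0.8Q = 69.0 - 0.9Q → Q_m = 36.4706.
Social marginal cost = private MC + MEC = 17.4 + 0.8Q.
Set SMC = demand: 17.4 + 0.8Q = 69.0 - 0.9Q → Q* = 30.3529.
Height of the DWL triangle at Q_m is SMC(Q_m) − demand(Q_m) = MEC(Q_m) = 10.4000.
DWL = ½ × 6.1177 × 10.4000 = 31.8120.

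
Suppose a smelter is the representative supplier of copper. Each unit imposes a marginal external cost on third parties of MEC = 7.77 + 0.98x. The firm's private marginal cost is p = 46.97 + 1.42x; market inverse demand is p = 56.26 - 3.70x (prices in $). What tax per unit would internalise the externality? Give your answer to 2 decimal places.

Social marginal cost = private MC + MEC = 54.74 + 2.40x.
Set SMC = demand: 54.74 + 2.40x = 56.26 - 3.70x → x* = 0.2492.
The Pigouvian tax equals MEC at x*: 7.77 + 0.98×0.2492 = 8.0142.

tax = $8.01 per unit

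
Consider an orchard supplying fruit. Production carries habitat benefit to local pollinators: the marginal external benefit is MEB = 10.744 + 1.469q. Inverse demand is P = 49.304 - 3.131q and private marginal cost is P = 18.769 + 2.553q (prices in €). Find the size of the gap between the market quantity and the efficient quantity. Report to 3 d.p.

Market equilibrium (private): 18.769 + 2.553q = 49.304 - 3.131q → q_m = 5.3721.
Social marginal cost = private MC − MEB = 8.025 + 1.084q.
Set SMC = demand: 8.025 + 1.084q = 49.304 - 3.131q → q* = 9.7934.
Gap = |5.3721 − 9.7934| = 4.4213.

4.421 units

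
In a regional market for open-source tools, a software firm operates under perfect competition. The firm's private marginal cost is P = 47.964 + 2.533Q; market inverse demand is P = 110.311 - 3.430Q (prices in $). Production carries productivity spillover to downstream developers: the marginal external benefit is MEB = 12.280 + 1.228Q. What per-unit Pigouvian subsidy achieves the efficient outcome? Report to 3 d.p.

subsidy = $31.634 per unit

Social marginal cost = private MC − MEB = 35.684 + 1.305Q.
Set SMC = demand: 35.684 + 1.305Q = 110.311 - 3.430Q → Q* = 15.7607.
The Pigouvian subsidy equals MEB at Q*: 12.280 + 1.228×15.7607 = 31.6341.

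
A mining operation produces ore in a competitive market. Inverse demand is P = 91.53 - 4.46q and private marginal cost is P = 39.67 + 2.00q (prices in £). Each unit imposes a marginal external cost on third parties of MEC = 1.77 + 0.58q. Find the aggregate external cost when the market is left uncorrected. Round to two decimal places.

Market equilibrium (private): 39.67 + 2.00q = 91.53 - 4.46q → q_m = 8.0279.
Total external cost = ∫₀^{q_m} (1.77 + 0.58q) dq = 1.77×8.0279 + ½×0.58×8.0279² = 32.8991.

£32.90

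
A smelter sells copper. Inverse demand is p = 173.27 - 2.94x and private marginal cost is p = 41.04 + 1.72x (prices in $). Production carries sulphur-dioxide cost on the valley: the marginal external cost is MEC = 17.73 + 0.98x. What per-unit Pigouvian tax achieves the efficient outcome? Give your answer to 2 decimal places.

tax = $37.63 per unit

Social marginal cost = private MC + MEC = 58.77 + 2.70x.
Set SMC = demand: 58.77 + 2.70x = 173.27 - 2.94x → x* = 20.3014.
The Pigouvian tax equals MEC at x*: 17.73 + 0.98×20.3014 = 37.6254.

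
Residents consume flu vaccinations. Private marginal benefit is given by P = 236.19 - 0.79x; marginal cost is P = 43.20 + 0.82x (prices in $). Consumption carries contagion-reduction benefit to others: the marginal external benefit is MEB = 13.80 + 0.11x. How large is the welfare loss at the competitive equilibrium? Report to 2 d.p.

DWL = $242.74

Market equilibrium (private): 43.20 + 0.82x = 236.19 - 0.79x → x_m = 119.8696.
Social marginal benefit = demand + MEB = 249.99 - 0.68x.
Set SMB = MC: 249.99 - 0.68x = 43.20 + 0.82x → x* = 137.8600.
The loss is the area between SMB and MC from x* to x_m; with linear curves that's a triangle of height MEB(x_m).
DWL = ½ × 17.9904 × 26.9857 = 242.7418.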